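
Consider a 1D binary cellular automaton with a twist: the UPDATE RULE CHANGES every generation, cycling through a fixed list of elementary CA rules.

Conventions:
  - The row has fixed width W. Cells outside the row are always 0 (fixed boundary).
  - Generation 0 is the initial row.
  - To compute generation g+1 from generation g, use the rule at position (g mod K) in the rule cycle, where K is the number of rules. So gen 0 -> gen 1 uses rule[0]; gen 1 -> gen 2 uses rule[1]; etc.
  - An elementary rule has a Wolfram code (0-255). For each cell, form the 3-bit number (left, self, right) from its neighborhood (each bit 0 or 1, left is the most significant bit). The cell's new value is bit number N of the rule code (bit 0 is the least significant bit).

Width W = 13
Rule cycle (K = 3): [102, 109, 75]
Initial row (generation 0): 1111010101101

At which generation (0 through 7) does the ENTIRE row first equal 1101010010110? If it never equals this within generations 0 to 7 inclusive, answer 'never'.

Gen 0: 1111010101101
Gen 1 (rule 102): 0001111110111
Gen 2 (rule 109): 1101000011101
Gen 3 (rule 75): 1100011110100
Gen 4 (rule 102): 0100100011100
Gen 5 (rule 109): 0100101010101
Gen 6 (rule 75): 1001000000000
Gen 7 (rule 102): 1011000000000

Answer: never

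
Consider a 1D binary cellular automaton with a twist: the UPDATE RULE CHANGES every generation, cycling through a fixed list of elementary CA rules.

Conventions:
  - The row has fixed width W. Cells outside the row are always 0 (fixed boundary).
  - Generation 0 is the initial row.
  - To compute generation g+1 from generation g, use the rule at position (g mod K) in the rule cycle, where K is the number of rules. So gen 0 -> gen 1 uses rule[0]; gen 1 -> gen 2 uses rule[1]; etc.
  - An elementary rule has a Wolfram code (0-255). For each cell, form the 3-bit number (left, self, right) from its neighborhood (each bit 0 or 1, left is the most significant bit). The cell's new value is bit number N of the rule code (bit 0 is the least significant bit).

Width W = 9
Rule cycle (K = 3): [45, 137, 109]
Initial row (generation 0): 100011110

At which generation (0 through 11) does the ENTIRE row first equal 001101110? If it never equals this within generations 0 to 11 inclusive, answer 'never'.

Gen 0: 100011110
Gen 1 (rule 45): 101010000
Gen 2 (rule 137): 000000111
Gen 3 (rule 109): 111110101
Gen 4 (rule 45): 100001111
Gen 5 (rule 137): 001101110
Gen 6 (rule 109): 101111010
Gen 7 (rule 45): 111000110
Gen 8 (rule 137): 110010100
Gen 9 (rule 109): 110011101
Gen 10 (rule 45): 100010011
Gen 11 (rule 137): 001000010

Answer: 5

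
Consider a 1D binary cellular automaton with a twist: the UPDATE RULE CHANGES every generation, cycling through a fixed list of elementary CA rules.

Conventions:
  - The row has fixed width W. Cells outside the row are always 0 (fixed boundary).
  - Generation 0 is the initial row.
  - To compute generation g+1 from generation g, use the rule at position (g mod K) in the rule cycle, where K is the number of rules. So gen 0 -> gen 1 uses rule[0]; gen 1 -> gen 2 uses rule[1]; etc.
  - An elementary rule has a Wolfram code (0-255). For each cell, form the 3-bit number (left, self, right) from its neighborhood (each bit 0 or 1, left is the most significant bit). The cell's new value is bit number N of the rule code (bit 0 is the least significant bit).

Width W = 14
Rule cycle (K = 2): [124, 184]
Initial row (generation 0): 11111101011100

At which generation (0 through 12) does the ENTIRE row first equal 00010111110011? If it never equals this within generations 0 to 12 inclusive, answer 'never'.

Gen 0: 11111101011100
Gen 1 (rule 124): 10000111110110
Gen 2 (rule 184): 01000111101101
Gen 3 (rule 124): 01100100111111
Gen 4 (rule 184): 01010010111110
Gen 5 (rule 124): 01111011100011
Gen 6 (rule 184): 01110111010010
Gen 7 (rule 124): 01011101111011
Gen 8 (rule 184): 00111011110110
Gen 9 (rule 124): 00101110011111
Gen 10 (rule 184): 00011101011110
Gen 11 (rule 124): 00010111110011
Gen 12 (rule 184): 00001111101010

Answer: 11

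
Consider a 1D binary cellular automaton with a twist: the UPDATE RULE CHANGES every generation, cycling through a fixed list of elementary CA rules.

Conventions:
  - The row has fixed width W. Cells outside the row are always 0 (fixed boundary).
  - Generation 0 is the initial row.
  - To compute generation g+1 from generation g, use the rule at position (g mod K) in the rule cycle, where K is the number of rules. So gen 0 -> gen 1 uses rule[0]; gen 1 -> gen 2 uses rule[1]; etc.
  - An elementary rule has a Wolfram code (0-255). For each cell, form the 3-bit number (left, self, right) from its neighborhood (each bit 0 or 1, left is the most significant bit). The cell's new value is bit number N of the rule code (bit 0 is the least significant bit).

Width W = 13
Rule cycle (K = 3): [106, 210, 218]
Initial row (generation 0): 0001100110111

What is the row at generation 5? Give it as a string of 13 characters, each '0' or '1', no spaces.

Answer: 0101100000101

Derivation:
Gen 0: 0001100110111
Gen 1 (rule 106): 0011101111101
Gen 2 (rule 210): 0101100111100
Gen 3 (rule 218): 1001111111110
Gen 4 (rule 106): 0011000000010
Gen 5 (rule 210): 0101100000101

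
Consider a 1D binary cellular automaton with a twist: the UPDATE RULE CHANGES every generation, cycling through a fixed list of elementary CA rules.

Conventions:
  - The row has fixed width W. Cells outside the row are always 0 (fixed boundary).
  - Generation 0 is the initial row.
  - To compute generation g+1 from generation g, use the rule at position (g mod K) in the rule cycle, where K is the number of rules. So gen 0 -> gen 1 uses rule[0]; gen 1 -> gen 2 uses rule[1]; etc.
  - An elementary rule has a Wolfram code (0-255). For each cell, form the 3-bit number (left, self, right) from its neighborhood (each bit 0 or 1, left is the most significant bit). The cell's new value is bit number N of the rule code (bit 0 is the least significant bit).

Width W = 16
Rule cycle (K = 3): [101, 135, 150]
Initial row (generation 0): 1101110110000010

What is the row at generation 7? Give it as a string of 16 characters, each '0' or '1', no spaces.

Answer: 0110011110000010

Derivation:
Gen 0: 1101110110000010
Gen 1 (rule 101): 0110011010111010
Gen 2 (rule 135): 1000100010010010
Gen 3 (rule 150): 1101110111111111
Gen 4 (rule 101): 0110011000000001
Gen 5 (rule 135): 1000100011111111
Gen 6 (rule 150): 1101110101111110
Gen 7 (rule 101): 0110011110000010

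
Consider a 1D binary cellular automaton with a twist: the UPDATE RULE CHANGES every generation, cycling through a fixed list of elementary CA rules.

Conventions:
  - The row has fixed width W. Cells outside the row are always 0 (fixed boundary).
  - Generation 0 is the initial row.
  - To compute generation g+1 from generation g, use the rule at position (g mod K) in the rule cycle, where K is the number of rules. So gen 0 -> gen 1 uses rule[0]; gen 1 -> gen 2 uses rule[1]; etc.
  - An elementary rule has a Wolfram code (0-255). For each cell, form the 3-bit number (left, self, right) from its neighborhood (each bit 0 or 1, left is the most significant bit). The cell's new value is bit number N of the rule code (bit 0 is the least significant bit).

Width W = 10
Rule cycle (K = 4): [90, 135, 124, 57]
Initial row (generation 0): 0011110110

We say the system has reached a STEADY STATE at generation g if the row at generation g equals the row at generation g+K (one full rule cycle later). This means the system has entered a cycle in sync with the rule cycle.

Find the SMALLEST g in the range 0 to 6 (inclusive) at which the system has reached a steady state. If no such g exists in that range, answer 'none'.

Answer: none

Derivation:
Gen 0: 0011110110
Gen 1 (rule 90): 0110010111
Gen 2 (rule 135): 1000110010
Gen 3 (rule 124): 1100111011
Gen 4 (rule 57): 1010100110
Gen 5 (rule 90): 0000011111
Gen 6 (rule 135): 1111101110
Gen 7 (rule 124): 1000111011
Gen 8 (rule 57): 0110100110
Gen 9 (rule 90): 1110011111
Gen 10 (rule 135): 0100101110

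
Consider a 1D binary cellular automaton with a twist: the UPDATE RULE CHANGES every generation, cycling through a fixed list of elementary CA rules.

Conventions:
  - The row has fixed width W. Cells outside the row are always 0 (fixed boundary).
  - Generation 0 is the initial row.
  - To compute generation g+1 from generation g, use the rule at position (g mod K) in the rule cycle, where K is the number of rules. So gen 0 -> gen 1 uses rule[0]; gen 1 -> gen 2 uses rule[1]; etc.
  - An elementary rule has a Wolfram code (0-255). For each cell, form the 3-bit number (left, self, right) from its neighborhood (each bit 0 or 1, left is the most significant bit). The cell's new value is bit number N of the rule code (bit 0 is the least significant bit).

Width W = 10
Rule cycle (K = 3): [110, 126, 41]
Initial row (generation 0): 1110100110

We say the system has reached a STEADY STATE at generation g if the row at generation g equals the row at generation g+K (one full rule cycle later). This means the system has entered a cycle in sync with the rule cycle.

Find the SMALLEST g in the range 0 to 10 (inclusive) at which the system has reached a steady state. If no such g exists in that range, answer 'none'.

Answer: 1

Derivation:
Gen 0: 1110100110
Gen 1 (rule 110): 1011101110
Gen 2 (rule 126): 1110111011
Gen 3 (rule 41): 1001100110
Gen 4 (rule 110): 1011101110
Gen 5 (rule 126): 1110111011
Gen 6 (rule 41): 1001100110
Gen 7 (rule 110): 1011101110
Gen 8 (rule 126): 1110111011
Gen 9 (rule 41): 1001100110
Gen 10 (rule 110): 1011101110
Gen 11 (rule 126): 1110111011
Gen 12 (rule 41): 1001100110
Gen 13 (rule 110): 1011101110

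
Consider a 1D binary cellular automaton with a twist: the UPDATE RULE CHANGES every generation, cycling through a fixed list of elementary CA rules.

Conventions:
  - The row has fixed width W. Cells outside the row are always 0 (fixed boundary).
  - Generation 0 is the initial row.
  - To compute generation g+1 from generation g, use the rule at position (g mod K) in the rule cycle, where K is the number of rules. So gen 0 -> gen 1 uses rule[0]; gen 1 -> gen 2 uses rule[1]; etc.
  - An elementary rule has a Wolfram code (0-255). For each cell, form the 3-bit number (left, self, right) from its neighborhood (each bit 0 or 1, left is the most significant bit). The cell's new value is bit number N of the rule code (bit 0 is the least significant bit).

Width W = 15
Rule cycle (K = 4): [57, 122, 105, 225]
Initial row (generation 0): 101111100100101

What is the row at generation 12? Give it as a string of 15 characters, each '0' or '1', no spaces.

Answer: 100101100000110

Derivation:
Gen 0: 101111100100101
Gen 1 (rule 57): 011000010010010
Gen 2 (rule 122): 111100101101101
Gen 3 (rule 105): 100100011111110
Gen 4 (rule 225): 000001001111110
Gen 5 (rule 57): 111100101000001
Gen 6 (rule 122): 100111010100010
Gen 7 (rule 105): 000101101001000
Gen 8 (rule 225): 110010110000011
Gen 9 (rule 57): 101001101111010
Gen 10 (rule 122): 010111111001101
Gen 11 (rule 105): 001100001001110
Gen 12 (rule 225): 100101100000110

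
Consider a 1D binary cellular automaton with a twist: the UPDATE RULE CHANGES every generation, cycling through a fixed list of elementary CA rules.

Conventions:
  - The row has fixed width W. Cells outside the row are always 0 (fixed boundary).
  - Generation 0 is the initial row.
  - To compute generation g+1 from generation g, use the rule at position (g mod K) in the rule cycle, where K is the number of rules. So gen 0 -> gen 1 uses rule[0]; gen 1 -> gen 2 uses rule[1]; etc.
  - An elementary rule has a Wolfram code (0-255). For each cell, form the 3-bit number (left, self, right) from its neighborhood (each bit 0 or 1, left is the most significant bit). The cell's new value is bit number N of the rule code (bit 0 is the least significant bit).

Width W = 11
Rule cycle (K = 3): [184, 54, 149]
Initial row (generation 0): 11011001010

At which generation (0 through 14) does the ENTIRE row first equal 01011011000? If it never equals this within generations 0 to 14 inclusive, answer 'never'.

Gen 0: 11011001010
Gen 1 (rule 184): 10110100101
Gen 2 (rule 54): 11001111111
Gen 3 (rule 149): 00100111110
Gen 4 (rule 184): 00010111101
Gen 5 (rule 54): 00111000011
Gen 6 (rule 149): 10010111000
Gen 7 (rule 184): 01001110100
Gen 8 (rule 54): 11110001110
Gen 9 (rule 149): 01101100101
Gen 10 (rule 184): 01011010010
Gen 11 (rule 54): 11100111111
Gen 12 (rule 149): 01010011110
Gen 13 (rule 184): 00101011101
Gen 14 (rule 54): 01111100011

Answer: never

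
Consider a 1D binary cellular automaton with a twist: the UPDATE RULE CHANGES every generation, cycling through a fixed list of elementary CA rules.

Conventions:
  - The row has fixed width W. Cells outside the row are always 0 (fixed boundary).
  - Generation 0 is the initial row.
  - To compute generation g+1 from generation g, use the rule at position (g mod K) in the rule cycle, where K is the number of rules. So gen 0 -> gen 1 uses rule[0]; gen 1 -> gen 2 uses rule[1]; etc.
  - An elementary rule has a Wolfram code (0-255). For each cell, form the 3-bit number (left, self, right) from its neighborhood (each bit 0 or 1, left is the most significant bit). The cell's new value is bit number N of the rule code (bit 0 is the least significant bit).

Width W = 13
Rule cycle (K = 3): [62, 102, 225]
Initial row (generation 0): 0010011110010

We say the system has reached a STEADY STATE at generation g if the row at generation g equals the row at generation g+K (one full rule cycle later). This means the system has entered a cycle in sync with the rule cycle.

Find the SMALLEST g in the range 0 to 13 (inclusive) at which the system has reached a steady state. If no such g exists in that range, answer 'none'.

Gen 0: 0010011110010
Gen 1 (rule 62): 0111110001111
Gen 2 (rule 102): 1000010010001
Gen 3 (rule 225): 0011000000100
Gen 4 (rule 62): 0110100001110
Gen 5 (rule 102): 1011100010010
Gen 6 (rule 225): 0101101000000
Gen 7 (rule 62): 1111011100000
Gen 8 (rule 102): 0001100100000
Gen 9 (rule 225): 1100100001111
Gen 10 (rule 62): 1011110011000
Gen 11 (rule 102): 1100010101000
Gen 12 (rule 225): 0101001010011
Gen 13 (rule 62): 1111111111110
Gen 14 (rule 102): 0000000000010
Gen 15 (rule 225): 1111111111000
Gen 16 (rule 62): 1000000000100

Answer: none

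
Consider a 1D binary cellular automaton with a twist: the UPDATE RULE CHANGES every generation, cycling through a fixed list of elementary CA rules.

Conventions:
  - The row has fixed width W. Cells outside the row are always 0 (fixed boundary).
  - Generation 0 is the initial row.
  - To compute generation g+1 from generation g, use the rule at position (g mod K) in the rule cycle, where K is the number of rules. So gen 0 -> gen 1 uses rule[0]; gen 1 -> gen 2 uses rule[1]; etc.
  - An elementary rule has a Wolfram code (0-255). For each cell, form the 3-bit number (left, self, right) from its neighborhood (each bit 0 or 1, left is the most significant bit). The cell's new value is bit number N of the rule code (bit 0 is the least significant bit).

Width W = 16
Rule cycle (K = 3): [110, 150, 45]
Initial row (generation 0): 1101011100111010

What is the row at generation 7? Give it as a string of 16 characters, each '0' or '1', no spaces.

Answer: 1110110101111011

Derivation:
Gen 0: 1101011100111010
Gen 1 (rule 110): 1111110101101110
Gen 2 (rule 150): 0111100100000101
Gen 3 (rule 45): 0100000101110111
Gen 4 (rule 110): 1100001111011101
Gen 5 (rule 150): 0010010110001001
Gen 6 (rule 45): 1010011100101001
Gen 7 (rule 110): 1110110101111011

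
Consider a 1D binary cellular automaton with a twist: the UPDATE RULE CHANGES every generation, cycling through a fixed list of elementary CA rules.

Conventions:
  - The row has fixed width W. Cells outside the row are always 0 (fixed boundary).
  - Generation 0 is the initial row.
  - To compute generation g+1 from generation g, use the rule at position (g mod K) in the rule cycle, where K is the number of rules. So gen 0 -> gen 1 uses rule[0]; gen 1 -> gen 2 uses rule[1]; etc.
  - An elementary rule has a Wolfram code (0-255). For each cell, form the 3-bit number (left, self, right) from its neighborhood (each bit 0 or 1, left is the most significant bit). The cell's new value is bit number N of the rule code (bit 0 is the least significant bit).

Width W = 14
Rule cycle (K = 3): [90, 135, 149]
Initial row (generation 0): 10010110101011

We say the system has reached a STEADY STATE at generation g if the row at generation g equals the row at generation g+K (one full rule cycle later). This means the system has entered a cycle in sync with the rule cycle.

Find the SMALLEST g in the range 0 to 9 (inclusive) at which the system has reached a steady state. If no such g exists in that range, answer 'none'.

Gen 0: 10010110101011
Gen 1 (rule 90): 01100110000011
Gen 2 (rule 135): 10001000111100
Gen 3 (rule 149): 11101110011011
Gen 4 (rule 90): 10101011111011
Gen 5 (rule 135): 10101001110000
Gen 6 (rule 149): 10101100101111
Gen 7 (rule 90): 00001111001001
Gen 8 (rule 135): 11110110011011
Gen 9 (rule 149): 01100001000000
Gen 10 (rule 90): 11110010100000
Gen 11 (rule 135): 01100110101111
Gen 12 (rule 149): 00010000100110

Answer: none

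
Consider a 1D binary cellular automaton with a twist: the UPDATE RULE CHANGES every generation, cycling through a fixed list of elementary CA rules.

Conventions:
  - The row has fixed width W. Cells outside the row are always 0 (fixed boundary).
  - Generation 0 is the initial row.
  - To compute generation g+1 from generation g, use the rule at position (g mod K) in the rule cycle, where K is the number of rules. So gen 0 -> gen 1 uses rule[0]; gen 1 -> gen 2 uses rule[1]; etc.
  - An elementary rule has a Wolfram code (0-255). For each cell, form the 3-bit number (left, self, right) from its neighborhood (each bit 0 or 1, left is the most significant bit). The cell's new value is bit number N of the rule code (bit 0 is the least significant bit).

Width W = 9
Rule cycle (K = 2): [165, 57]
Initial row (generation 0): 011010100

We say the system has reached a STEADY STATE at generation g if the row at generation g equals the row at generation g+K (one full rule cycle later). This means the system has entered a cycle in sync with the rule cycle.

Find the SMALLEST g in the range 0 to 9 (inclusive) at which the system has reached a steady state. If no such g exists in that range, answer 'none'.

Gen 0: 011010100
Gen 1 (rule 165): 000111101
Gen 2 (rule 57): 110100010
Gen 3 (rule 165): 001101010
Gen 4 (rule 57): 101010101
Gen 5 (rule 165): 111111111
Gen 6 (rule 57): 100000000
Gen 7 (rule 165): 101111111
Gen 8 (rule 57): 011000000
Gen 9 (rule 165): 000011111
Gen 10 (rule 57): 111010000
Gen 11 (rule 165): 010110111

Answer: none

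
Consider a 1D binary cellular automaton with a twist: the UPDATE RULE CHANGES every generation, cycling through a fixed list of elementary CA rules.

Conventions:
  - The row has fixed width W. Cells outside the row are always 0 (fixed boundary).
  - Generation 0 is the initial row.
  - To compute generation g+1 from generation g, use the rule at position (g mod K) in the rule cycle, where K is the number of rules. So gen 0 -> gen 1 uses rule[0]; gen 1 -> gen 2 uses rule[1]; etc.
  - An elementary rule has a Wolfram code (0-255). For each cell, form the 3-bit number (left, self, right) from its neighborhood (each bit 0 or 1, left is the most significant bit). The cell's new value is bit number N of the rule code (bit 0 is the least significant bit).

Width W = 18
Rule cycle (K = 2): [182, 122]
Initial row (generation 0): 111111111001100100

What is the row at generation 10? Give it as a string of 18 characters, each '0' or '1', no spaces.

Gen 0: 111111111001100100
Gen 1 (rule 182): 011111110110011110
Gen 2 (rule 122): 110000011111110011
Gen 3 (rule 182): 001000101111101100
Gen 4 (rule 122): 010101011000111110
Gen 5 (rule 182): 111111100101011101
Gen 6 (rule 122): 100000111010110110
Gen 7 (rule 182): 110001010111001001
Gen 8 (rule 122): 111010101101110110
Gen 9 (rule 182): 010111110010101001
Gen 10 (rule 122): 101100011101010110

Answer: 101100011101010110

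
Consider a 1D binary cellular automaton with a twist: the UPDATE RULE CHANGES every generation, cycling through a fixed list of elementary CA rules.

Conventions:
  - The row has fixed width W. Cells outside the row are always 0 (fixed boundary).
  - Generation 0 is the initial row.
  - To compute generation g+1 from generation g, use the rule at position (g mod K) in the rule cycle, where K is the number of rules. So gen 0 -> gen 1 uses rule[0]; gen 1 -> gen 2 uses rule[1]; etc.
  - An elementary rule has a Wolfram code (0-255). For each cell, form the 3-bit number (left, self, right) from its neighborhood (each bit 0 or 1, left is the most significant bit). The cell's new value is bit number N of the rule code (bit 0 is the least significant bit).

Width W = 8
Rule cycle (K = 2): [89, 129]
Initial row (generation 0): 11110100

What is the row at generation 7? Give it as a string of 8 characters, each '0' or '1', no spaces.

Answer: 11011111

Derivation:
Gen 0: 11110100
Gen 1 (rule 89): 10010011
Gen 2 (rule 129): 00000000
Gen 3 (rule 89): 11111111
Gen 4 (rule 129): 01111110
Gen 5 (rule 89): 01000011
Gen 6 (rule 129): 00011000
Gen 7 (rule 89): 11011111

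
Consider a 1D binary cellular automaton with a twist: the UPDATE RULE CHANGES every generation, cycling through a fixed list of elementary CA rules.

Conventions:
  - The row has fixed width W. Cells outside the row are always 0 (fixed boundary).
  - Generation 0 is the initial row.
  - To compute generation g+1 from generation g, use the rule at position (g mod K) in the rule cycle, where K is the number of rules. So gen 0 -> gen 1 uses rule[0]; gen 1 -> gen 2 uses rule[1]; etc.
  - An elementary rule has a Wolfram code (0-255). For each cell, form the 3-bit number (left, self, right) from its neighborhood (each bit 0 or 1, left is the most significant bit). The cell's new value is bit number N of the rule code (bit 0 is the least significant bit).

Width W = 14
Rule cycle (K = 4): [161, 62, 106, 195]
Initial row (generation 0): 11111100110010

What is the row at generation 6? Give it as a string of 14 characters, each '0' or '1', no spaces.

Answer: 01110011000001

Derivation:
Gen 0: 11111100110010
Gen 1 (rule 161): 01111000000000
Gen 2 (rule 62): 11000100000000
Gen 3 (rule 106): 11001000000000
Gen 4 (rule 195): 01010011111111
Gen 5 (rule 161): 00100001111110
Gen 6 (rule 62): 01110011000001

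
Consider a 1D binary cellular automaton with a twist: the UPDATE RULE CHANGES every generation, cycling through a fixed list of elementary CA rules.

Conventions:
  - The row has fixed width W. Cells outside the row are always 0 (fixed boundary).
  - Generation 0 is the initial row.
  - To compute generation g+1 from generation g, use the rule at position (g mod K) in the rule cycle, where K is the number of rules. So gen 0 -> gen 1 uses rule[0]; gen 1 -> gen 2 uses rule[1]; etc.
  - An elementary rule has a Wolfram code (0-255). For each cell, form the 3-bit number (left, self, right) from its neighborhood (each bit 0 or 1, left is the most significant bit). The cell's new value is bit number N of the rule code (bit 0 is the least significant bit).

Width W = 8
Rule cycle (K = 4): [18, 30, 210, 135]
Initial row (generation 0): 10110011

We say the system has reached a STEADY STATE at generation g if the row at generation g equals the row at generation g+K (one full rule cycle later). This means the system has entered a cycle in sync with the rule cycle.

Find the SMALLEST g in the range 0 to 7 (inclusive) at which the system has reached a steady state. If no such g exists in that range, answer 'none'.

Gen 0: 10110011
Gen 1 (rule 18): 00001100
Gen 2 (rule 30): 00011010
Gen 3 (rule 210): 00101001
Gen 4 (rule 135): 11101011
Gen 5 (rule 18): 00000000
Gen 6 (rule 30): 00000000
Gen 7 (rule 210): 00000000
Gen 8 (rule 135): 11111111
Gen 9 (rule 18): 00000000
Gen 10 (rule 30): 00000000
Gen 11 (rule 210): 00000000

Answer: 5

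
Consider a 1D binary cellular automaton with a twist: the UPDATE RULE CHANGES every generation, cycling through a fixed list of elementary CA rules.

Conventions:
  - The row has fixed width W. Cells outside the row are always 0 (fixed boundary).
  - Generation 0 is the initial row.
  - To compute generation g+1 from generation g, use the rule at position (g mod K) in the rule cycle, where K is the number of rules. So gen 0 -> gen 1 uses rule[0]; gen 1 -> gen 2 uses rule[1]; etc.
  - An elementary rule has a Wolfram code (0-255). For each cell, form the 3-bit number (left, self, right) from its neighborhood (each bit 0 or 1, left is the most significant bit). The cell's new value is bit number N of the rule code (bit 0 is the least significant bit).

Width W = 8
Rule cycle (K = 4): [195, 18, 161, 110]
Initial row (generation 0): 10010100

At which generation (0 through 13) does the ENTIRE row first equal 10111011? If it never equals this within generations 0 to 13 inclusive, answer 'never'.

Gen 0: 10010100
Gen 1 (rule 195): 00100001
Gen 2 (rule 18): 01010010
Gen 3 (rule 161): 00100000
Gen 4 (rule 110): 01100000
Gen 5 (rule 195): 10101111
Gen 6 (rule 18): 00000000
Gen 7 (rule 161): 11111111
Gen 8 (rule 110): 10000001
Gen 9 (rule 195): 00111110
Gen 10 (rule 18): 01000001
Gen 11 (rule 161): 00011100
Gen 12 (rule 110): 00110100
Gen 13 (rule 195): 11010001

Answer: never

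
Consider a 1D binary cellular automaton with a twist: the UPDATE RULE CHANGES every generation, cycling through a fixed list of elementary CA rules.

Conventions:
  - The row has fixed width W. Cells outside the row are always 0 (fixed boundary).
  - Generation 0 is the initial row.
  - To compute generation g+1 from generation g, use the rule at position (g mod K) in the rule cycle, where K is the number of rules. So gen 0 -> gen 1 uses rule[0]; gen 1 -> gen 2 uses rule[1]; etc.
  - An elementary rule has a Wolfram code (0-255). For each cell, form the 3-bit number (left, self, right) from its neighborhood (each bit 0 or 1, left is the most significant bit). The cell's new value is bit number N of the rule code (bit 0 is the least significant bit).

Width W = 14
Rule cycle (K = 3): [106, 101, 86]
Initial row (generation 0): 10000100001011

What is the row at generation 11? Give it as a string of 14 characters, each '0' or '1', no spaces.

Gen 0: 10000100001011
Gen 1 (rule 106): 00001000010111
Gen 2 (rule 101): 11101011011001
Gen 3 (rule 86): 00101001001111
Gen 4 (rule 106): 01010010011001
Gen 5 (rule 101): 01110010001001
Gen 6 (rule 86): 10011111011111
Gen 7 (rule 106): 00110001110001
Gen 8 (rule 101): 10010100010101
Gen 9 (rule 86): 11110110110101
Gen 10 (rule 106): 10011111111010
Gen 11 (rule 101): 10000000001110

Answer: 10000000001110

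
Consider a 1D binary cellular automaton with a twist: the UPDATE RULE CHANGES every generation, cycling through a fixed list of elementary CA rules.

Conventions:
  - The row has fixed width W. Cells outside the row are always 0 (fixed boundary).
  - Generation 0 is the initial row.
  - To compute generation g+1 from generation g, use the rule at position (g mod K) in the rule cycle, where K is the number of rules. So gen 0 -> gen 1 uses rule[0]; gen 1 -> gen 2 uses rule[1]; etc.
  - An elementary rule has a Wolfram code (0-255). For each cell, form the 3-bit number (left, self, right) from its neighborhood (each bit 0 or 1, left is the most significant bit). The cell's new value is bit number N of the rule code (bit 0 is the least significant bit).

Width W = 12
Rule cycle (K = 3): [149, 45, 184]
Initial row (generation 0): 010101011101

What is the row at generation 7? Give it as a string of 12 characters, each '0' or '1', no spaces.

Gen 0: 010101011101
Gen 1 (rule 149): 010101001001
Gen 2 (rule 45): 011111001001
Gen 3 (rule 184): 011110100100
Gen 4 (rule 149): 001100110111
Gen 5 (rule 45): 101000101100
Gen 6 (rule 184): 010100011010
Gen 7 (rule 149): 010111000011

Answer: 010111000011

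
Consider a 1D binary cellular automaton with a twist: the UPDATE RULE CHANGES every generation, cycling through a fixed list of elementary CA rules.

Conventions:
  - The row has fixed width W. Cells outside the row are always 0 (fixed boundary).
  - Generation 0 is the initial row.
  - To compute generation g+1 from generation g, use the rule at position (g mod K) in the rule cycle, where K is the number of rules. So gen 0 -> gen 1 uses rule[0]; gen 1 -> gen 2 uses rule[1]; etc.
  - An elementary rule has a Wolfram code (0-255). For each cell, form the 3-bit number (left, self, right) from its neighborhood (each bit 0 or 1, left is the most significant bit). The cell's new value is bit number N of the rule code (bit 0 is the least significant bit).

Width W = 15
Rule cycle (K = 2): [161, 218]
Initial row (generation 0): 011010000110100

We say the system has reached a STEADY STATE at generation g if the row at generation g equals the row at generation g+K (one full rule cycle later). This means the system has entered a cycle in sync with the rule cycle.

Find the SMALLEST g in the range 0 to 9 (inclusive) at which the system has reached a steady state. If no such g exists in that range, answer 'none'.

Gen 0: 011010000110100
Gen 1 (rule 161): 000100110001001
Gen 2 (rule 218): 001011111010110
Gen 3 (rule 161): 100101110101000
Gen 4 (rule 218): 011001110000100
Gen 5 (rule 161): 000000100110001
Gen 6 (rule 218): 000001011111010
Gen 7 (rule 161): 111100101110100
Gen 8 (rule 218): 111111001110010
Gen 9 (rule 161): 011110000100000
Gen 10 (rule 218): 111111001010000
Gen 11 (rule 161): 011110000100111

Answer: none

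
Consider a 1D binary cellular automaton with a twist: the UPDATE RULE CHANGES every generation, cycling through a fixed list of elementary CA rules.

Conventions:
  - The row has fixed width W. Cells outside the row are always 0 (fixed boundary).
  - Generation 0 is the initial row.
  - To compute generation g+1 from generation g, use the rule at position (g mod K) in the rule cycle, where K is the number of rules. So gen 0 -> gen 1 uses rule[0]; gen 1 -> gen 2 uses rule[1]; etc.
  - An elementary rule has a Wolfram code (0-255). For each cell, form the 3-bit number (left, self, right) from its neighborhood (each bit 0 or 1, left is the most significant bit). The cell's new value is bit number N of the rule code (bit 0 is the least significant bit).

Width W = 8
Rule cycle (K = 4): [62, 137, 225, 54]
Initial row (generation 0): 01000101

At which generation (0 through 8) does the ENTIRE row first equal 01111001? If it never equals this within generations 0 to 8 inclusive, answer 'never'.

Answer: never

Derivation:
Gen 0: 01000101
Gen 1 (rule 62): 11101111
Gen 2 (rule 137): 11001110
Gen 3 (rule 225): 01000110
Gen 4 (rule 54): 11101001
Gen 5 (rule 62): 10011111
Gen 6 (rule 137): 00011110
Gen 7 (rule 225): 11001110
Gen 8 (rule 54): 00110001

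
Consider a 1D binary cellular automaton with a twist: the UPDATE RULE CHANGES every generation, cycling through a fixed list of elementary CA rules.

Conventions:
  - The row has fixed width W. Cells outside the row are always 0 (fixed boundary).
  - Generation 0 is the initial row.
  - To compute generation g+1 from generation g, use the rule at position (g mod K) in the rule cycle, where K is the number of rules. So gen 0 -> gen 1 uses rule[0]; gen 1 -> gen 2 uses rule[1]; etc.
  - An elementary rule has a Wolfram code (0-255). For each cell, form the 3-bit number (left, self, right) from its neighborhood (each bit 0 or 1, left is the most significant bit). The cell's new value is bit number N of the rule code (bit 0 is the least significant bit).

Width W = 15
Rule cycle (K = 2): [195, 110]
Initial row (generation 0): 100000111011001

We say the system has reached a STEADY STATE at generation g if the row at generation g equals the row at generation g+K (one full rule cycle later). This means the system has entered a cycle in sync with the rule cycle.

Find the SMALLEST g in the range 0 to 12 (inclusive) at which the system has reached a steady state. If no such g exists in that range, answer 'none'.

Answer: none

Derivation:
Gen 0: 100000111011001
Gen 1 (rule 195): 001111011001010
Gen 2 (rule 110): 011001111011110
Gen 3 (rule 195): 101010111001110
Gen 4 (rule 110): 111111101011010
Gen 5 (rule 195): 011111100001000
Gen 6 (rule 110): 110000100011000
Gen 7 (rule 195): 010111001101011
Gen 8 (rule 110): 111101011111111
Gen 9 (rule 195): 011100001111111
Gen 10 (rule 110): 110100011000001
Gen 11 (rule 195): 010001101011110
Gen 12 (rule 110): 110011111110010
Gen 13 (rule 195): 010101111110100
Gen 14 (rule 110): 111111000011100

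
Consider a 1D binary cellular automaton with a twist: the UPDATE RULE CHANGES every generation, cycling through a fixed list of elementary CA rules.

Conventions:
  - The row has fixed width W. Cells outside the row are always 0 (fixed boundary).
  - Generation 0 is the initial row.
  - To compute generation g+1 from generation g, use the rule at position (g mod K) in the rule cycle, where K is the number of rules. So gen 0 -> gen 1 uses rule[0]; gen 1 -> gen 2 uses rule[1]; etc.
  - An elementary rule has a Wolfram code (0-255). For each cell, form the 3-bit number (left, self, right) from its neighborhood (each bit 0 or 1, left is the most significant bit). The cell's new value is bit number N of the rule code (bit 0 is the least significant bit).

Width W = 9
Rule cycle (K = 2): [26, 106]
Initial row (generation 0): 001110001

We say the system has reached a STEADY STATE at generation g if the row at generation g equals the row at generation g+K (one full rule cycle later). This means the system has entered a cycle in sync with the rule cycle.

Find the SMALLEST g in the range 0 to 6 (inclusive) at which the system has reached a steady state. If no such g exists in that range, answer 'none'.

Answer: none

Derivation:
Gen 0: 001110001
Gen 1 (rule 26): 011001010
Gen 2 (rule 106): 111010100
Gen 3 (rule 26): 100000010
Gen 4 (rule 106): 000000100
Gen 5 (rule 26): 000001010
Gen 6 (rule 106): 000010100
Gen 7 (rule 26): 000100010
Gen 8 (rule 106): 001000100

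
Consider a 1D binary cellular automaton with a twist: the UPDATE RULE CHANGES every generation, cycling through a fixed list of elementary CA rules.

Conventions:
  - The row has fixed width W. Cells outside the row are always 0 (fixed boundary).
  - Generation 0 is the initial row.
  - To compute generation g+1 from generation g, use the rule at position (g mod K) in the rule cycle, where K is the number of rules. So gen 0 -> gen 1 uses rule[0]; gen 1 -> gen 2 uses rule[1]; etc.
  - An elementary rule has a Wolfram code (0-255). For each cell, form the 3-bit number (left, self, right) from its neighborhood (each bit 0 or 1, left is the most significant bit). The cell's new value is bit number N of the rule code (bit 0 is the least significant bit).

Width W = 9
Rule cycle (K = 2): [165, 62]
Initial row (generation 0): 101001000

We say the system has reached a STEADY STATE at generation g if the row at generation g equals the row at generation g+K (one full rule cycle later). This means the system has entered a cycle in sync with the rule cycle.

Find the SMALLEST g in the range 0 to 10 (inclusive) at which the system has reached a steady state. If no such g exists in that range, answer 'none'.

Gen 0: 101001000
Gen 1 (rule 165): 111001011
Gen 2 (rule 62): 100111110
Gen 3 (rule 165): 100011100
Gen 4 (rule 62): 110110010
Gen 5 (rule 165): 001000010
Gen 6 (rule 62): 011100111
Gen 7 (rule 165): 001000010
Gen 8 (rule 62): 011100111
Gen 9 (rule 165): 001000010
Gen 10 (rule 62): 011100111
Gen 11 (rule 165): 001000010
Gen 12 (rule 62): 011100111

Answer: 5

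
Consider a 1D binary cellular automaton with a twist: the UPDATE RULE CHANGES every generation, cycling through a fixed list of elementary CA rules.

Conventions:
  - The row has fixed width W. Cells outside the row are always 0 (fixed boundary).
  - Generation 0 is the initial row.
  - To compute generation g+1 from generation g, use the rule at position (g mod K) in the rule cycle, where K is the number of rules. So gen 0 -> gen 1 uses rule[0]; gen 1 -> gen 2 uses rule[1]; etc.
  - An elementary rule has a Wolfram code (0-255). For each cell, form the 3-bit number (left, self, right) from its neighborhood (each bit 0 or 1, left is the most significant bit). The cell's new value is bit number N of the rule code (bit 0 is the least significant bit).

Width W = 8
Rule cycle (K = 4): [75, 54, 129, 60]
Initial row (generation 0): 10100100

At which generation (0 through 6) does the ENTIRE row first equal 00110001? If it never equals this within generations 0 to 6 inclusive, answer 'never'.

Answer: never

Derivation:
Gen 0: 10100100
Gen 1 (rule 75): 00001001
Gen 2 (rule 54): 00011111
Gen 3 (rule 129): 11001110
Gen 4 (rule 60): 10101001
Gen 5 (rule 75): 00000010
Gen 6 (rule 54): 00000111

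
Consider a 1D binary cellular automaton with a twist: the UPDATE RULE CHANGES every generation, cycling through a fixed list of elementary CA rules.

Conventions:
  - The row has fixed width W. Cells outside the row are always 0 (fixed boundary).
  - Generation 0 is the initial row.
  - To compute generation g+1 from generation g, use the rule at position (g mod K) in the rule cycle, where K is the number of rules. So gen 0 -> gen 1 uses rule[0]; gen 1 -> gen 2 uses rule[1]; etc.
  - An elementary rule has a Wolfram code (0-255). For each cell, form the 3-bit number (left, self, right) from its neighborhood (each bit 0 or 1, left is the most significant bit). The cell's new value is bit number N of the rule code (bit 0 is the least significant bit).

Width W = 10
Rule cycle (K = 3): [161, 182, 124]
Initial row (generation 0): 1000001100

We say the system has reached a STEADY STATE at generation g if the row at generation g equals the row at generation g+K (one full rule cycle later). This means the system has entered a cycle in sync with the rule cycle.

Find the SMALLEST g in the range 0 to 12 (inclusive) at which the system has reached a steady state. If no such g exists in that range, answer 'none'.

Answer: 3

Derivation:
Gen 0: 1000001100
Gen 1 (rule 161): 0011100001
Gen 2 (rule 182): 0101010011
Gen 3 (rule 124): 0111111011
Gen 4 (rule 161): 0011110100
Gen 5 (rule 182): 0101101110
Gen 6 (rule 124): 0111111011
Gen 7 (rule 161): 0011110100
Gen 8 (rule 182): 0101101110
Gen 9 (rule 124): 0111111011
Gen 10 (rule 161): 0011110100
Gen 11 (rule 182): 0101101110
Gen 12 (rule 124): 0111111011
Gen 13 (rule 161): 0011110100
Gen 14 (rule 182): 0101101110
Gen 15 (rule 124): 0111111011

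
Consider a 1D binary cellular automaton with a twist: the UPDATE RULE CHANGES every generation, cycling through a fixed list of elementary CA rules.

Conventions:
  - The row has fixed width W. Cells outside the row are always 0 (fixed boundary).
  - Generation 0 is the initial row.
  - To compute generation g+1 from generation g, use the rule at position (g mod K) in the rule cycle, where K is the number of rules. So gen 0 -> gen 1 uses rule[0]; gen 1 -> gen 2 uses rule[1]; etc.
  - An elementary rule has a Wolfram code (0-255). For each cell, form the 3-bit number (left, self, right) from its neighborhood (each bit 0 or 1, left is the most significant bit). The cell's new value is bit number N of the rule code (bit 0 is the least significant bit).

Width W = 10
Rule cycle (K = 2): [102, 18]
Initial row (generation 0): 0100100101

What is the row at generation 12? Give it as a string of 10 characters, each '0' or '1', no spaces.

Answer: 0000000000

Derivation:
Gen 0: 0100100101
Gen 1 (rule 102): 1101101111
Gen 2 (rule 18): 0000000000
Gen 3 (rule 102): 0000000000
Gen 4 (rule 18): 0000000000
Gen 5 (rule 102): 0000000000
Gen 6 (rule 18): 0000000000
Gen 7 (rule 102): 0000000000
Gen 8 (rule 18): 0000000000
Gen 9 (rule 102): 0000000000
Gen 10 (rule 18): 0000000000
Gen 11 (rule 102): 0000000000
Gen 12 (rule 18): 0000000000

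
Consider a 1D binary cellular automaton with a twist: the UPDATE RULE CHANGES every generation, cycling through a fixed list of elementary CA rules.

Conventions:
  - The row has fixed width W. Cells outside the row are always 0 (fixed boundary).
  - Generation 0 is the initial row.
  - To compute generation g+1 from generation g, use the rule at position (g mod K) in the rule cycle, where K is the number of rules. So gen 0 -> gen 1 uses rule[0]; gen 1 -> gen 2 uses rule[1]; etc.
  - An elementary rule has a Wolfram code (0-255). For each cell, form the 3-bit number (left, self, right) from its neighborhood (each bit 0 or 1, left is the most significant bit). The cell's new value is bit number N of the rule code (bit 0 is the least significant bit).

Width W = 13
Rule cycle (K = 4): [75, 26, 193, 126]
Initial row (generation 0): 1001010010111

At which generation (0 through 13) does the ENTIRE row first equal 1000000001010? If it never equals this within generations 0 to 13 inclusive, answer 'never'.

Answer: 6

Derivation:
Gen 0: 1001010010111
Gen 1 (rule 75): 0010000100101
Gen 2 (rule 26): 0101001011000
Gen 3 (rule 193): 0000000001011
Gen 4 (rule 126): 0000000011111
Gen 5 (rule 75): 1111111110001
Gen 6 (rule 26): 1000000001010
Gen 7 (rule 193): 0011111100000
Gen 8 (rule 126): 0110000110000
Gen 9 (rule 75): 1110111110111
Gen 10 (rule 26): 1000100000100
Gen 11 (rule 193): 0010001110001
Gen 12 (rule 126): 0111011011011
Gen 13 (rule 75): 1101011011011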